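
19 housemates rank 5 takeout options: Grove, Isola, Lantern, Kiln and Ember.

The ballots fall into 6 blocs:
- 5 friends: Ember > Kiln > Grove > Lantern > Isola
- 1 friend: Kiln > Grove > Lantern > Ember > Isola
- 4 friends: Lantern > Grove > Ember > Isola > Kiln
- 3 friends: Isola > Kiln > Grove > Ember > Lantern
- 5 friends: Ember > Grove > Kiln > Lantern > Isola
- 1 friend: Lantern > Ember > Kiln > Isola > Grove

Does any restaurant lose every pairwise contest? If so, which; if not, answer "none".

Isola

Pairwise majorities:
Grove vs Isola: Grove is ranked higher on 5+1+4+5 = 15 ballots, Isola on 4. Grove wins 15–4.
Grove vs Lantern: Grove wins 14–5.
Grove vs Kiln: Grove preferred on 4+5 = 9 ballots; Kiln wins 10–9.
Grove vs Ember: 1+4+3 = 8 for Grove, 11 for Ember — Ember by 11–8.
Isola vs Lantern: Lantern wins 16–3.
Isola vs Kiln: Kiln wins 12–7.
Isola–Ember: Ember 16–3.
Lantern vs Kiln: Kiln wins 14–5.
Lantern vs Ember: Ember, 13–6.
Kiln vs Ember: 4 to 15, Ember.
Isola is beaten in every head-to-head and is the Condorcet loser.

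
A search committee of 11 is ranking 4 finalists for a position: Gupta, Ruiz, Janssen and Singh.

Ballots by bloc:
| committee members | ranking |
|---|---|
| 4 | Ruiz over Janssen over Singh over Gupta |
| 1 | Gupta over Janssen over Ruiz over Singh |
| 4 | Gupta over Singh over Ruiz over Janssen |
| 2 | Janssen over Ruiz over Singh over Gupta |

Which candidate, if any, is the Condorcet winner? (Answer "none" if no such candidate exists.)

Check each pair by majority over 11 ballots:
Gupta vs Ruiz: Ruiz, 6–5.
Gupta vs Janssen: Janssen, 6–5.
Gupta vs Singh: Singh wins 6–5.
Ruiz vs Janssen: Ruiz wins 8–3.
Ruiz vs Singh: Ruiz wins 7–4.
Janssen vs Singh: Janssen wins 7–4.
Only Ruiz has no losses; Ruiz is the Condorcet winner.

Ruiz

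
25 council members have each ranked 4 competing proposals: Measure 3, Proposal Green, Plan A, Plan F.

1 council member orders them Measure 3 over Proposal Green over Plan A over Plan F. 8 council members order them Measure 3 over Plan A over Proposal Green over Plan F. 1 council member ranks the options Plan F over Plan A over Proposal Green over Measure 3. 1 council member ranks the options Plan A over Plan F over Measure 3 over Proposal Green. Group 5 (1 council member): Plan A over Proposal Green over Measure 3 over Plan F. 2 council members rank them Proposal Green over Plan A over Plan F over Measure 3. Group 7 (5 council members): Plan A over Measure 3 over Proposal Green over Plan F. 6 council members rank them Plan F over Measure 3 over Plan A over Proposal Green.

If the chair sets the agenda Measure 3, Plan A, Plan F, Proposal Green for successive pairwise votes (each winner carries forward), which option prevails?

Measure 3

Round 1: Measure 3 vs Plan A — 15–10, Measure 3 advances.
Round 2: Measure 3 vs Plan F — 15–10, Measure 3 advances.
Round 3: Measure 3 vs Proposal Green — 21–4, Measure 3 advances.
Measure 3 survives the agenda.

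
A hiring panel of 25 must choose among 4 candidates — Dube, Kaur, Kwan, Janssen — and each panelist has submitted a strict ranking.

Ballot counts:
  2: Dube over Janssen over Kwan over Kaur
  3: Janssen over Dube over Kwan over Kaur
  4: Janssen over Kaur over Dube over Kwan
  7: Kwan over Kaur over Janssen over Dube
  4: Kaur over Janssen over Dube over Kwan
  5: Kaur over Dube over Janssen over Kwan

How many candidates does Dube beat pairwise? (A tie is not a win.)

Dube against each rival (25 committee members):
Dube vs Kaur: Dube is ranked higher on 2+3 = 5 ballots, Kaur on 20. Kaur wins 20–5.
Dube vs Kwan: 2+3+4+4+5 = 18 for Dube, 7 for Kwan — Dube by 18–7.
Dube vs Janssen: Dube preferred on 2+5 = 7 ballots; Janssen wins 18–7.
Dube beats Kwan; loses to Kaur, Janssen — 1 pairwise win.

1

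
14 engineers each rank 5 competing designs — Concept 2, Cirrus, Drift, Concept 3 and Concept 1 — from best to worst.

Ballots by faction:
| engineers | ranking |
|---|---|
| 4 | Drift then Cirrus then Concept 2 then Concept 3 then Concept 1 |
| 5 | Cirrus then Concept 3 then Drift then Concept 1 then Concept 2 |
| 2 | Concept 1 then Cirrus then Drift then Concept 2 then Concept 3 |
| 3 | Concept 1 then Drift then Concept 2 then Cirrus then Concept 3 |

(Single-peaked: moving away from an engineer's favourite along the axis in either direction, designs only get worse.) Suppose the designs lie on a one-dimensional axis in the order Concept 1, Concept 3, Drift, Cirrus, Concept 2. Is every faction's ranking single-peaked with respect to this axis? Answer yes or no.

no

Axis positions: Concept 1=1, Concept 3=2, Drift=3, Cirrus=4, Concept 2=5.
Faction 1 (peak Drift at position 3): ranking walks positions 3-4-5-2-1, expanding outward from the peak — single-peaked.
Faction 2: ranking walks positions 4-2-3-1-5; Concept 3 is ranked above Drift even though Drift lies between Concept 3 and the peak Cirrus on the axis — preferences dip and rise again. Not single-peaked.
Faction 3: ranking walks positions 1-4-3-5-2; Cirrus is ranked above Concept 3 even though Concept 3 lies between Cirrus and the peak Concept 1 on the axis — preferences dip and rise again. Not single-peaked.
Faction 4: ranking walks positions 1-3-5-4-2; Drift is ranked above Concept 3 even though Concept 3 lies between Drift and the peak Concept 1 on the axis — preferences dip and rise again. Not single-peaked.
Faction 2 violates single-peakedness, so the profile is not single-peaked on this axis.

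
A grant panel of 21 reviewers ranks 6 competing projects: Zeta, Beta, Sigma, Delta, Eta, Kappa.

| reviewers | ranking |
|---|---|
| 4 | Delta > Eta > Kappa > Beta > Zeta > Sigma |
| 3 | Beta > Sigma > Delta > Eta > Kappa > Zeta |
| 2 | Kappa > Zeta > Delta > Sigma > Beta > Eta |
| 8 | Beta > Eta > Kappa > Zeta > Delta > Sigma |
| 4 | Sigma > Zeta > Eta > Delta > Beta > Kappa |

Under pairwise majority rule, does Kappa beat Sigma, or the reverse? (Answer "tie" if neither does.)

Ballots ranking Kappa above Sigma: 4 + 2 + 8 = 14.
Ballots ranking Sigma above Kappa: 21 − 14 = 7.
Kappa wins the head-to-head 14–7.

Kappa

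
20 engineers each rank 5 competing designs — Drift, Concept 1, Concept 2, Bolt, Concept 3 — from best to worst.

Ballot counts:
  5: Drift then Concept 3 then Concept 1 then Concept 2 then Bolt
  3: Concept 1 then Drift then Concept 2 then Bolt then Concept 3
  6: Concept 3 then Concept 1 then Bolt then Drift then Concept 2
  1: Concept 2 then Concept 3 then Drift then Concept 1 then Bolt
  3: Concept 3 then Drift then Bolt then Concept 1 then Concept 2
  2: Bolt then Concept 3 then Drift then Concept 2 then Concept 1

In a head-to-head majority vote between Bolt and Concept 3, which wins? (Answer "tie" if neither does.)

Ballots ranking Bolt above Concept 3: 3 + 2 = 5.
Ballots ranking Concept 3 above Bolt: 20 − 5 = 15.
Concept 3 wins the head-to-head 15–5.

Concept 3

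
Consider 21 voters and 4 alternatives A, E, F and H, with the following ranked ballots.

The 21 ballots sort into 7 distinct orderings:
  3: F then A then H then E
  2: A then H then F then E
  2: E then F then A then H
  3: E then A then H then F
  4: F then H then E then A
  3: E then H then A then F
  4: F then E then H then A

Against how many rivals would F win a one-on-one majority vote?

F against each rival (21 voters):
F vs A: F is ranked higher on 3+2+4+4 = 13 ballots, A on 8. F wins 13–8.
F vs E: F, 13–8.
F vs H: F wins 13–8.
F beats A, E, H — 3 pairwise wins.

3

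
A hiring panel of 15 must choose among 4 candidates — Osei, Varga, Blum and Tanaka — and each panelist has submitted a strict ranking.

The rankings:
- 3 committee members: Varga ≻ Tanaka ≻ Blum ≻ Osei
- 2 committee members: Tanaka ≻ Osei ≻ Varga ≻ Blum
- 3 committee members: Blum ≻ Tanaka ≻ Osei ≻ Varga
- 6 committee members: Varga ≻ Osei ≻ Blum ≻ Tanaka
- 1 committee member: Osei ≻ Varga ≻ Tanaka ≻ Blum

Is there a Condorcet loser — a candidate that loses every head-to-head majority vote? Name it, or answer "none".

Head-to-head results (15 committee members):
Osei–Varga: Varga 9–6.
Osei vs Blum: Osei, 9–6.
Osei vs Tanaka: 7 to 8, Tanaka.
Varga vs Blum: 12 to 3, Varga.
Varga vs Tanaka: Varga, 10–5.
Blum vs Tanaka: Blum, 9–6.
No candidate is winless: Osei beats Blum; Varga beats Osei; Blum beats Tanaka; Tanaka beats Osei. There is no Condorcet loser.

none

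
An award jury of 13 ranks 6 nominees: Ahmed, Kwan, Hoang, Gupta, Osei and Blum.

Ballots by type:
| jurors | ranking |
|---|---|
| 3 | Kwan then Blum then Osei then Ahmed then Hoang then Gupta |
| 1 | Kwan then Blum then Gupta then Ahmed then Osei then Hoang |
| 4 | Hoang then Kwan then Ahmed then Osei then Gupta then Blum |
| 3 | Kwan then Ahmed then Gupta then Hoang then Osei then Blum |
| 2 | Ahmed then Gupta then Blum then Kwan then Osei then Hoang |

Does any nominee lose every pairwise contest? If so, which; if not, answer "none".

Head-to-head results (13 jurors):
Ahmed vs Kwan: 2 to 11, Kwan.
Ahmed vs Hoang: Ahmed is ranked higher on 3+1+3+2 = 9 ballots, Hoang on 4. Ahmed wins 9–4.
Ahmed vs Gupta: Ahmed, 12–1.
Ahmed vs Osei: Ahmed wins 10–3.
Ahmed–Blum: Ahmed 9–4.
Kwan vs Hoang: Kwan wins 9–4.
Kwan vs Gupta: 3+1+4+3 = 11 for Kwan, 2 for Gupta — Kwan by 11–2.
Kwan vs Osei: 13 to 0, Kwan.
Kwan vs Blum: Kwan wins 11–2.
Hoang vs Gupta: 3+4 = 7 for Hoang, 6 for Gupta — Hoang by 7–6.
Hoang vs Osei: 4+3 = 7 for Hoang, 6 for Osei — Hoang by 7–6.
Hoang vs Blum: Hoang wins 7–6.
Gupta vs Osei: Osei wins 7–6.
Gupta vs Blum: Gupta is ranked higher on 4+3+2 = 9 ballots, Blum on 4. Gupta wins 9–4.
Osei vs Blum: 4+3 = 7 for Osei, 6 for Blum — Osei by 7–6.
Only Blum has no wins; Blum is the Condorcet loser.

Blum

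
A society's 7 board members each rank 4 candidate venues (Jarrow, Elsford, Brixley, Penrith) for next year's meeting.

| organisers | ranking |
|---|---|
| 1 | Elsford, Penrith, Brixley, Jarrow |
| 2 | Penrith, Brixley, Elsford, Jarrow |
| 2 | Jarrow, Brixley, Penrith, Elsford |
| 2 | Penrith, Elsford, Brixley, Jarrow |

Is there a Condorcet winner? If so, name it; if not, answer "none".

Pairwise majorities:
Jarrow–Elsford: Elsford 5–2.
Jarrow vs Brixley: 2 for Jarrow, 5 for Brixley — Brixley by 5–2.
Jarrow–Penrith: Penrith 5–2.
Elsford–Brixley: Brixley 4–3.
Elsford vs Penrith: Penrith, 6–1.
Brixley vs Penrith: Penrith, 5–2.
Penrith defeats every rival head-to-head and is the Condorcet winner.

Penrith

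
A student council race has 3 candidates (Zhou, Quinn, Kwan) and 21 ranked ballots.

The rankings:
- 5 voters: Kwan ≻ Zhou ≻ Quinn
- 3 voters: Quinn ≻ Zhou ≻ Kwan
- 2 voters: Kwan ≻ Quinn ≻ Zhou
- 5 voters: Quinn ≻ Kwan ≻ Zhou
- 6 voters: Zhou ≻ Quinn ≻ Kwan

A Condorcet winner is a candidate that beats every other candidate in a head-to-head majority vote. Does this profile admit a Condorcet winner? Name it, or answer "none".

Head-to-head results (21 voters):
Zhou vs Quinn: 5+6 = 11 for Zhou, 10 for Quinn — Zhou by 11–10.
Zhou–Kwan: Kwan 12–9.
Quinn vs Kwan: 3+5+6 = 14 for Quinn, 7 for Kwan — Quinn by 14–7.
Every candidate loses at least once (Zhou loses to Kwan; Quinn loses to Zhou; Kwan loses to Quinn). The majority relation contains the cycle Zhou beats Quinn beats Kwan beats Zhou, so there is no Condorcet winner.

none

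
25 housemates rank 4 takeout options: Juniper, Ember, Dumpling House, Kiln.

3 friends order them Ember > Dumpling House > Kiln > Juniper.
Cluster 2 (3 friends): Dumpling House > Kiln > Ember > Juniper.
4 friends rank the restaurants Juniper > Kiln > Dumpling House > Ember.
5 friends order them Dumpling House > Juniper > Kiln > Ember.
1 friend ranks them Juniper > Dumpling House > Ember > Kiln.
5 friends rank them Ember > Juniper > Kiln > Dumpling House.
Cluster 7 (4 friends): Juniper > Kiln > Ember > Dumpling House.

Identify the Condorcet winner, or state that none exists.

Check each pair by majority over 25 ballots:
Juniper–Ember: Juniper 14–11.
Juniper vs Dumpling House: Juniper wins 14–11.
Juniper–Kiln: Juniper 19–6.
Ember–Dumpling House: Dumpling House 13–12.
Ember vs Kiln: Kiln, 16–9.
Dumpling House vs Kiln: Kiln, 13–12.
Juniper beats each of Ember, Dumpling House, Kiln — Juniper is the Condorcet winner.

Juniper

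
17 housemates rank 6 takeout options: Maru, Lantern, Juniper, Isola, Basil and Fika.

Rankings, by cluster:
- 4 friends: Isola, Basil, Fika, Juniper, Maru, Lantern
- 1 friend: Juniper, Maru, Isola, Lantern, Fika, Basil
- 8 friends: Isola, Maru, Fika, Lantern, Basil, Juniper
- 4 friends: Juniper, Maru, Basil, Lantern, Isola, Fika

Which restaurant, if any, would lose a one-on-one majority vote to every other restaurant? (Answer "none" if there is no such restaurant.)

Head-to-head results (17 friends):
Maru–Lantern: Maru 17–0.
Maru vs Juniper: Juniper, 9–8.
Maru vs Isola: Isola wins 12–5.
Maru vs Basil: Maru, 13–4.
Maru vs Fika: Maru preferred on 1+8+4 = 13 ballots; Maru wins 13–4.
Lantern–Juniper: Juniper 9–8.
Lantern vs Isola: Lantern is ranked higher on 4 ballots, Isola on 13. Isola wins 13–4.
Lantern vs Basil: Lantern preferred on 1+8 = 9 ballots; Lantern wins 9–8.
Lantern–Fika: Fika 12–5.
Juniper–Isola: Isola 12–5.
Juniper vs Basil: Juniper is ranked higher on 1+4 = 5 ballots, Basil on 12. Basil wins 12–5.
Juniper vs Fika: Fika wins 12–5.
Isola vs Basil: 13 to 4, Isola.
Isola–Fika: Isola 17–0.
Basil vs Fika: Fika wins 9–8.
Each restaurant has at least one pairwise win (Maru beats Lantern; Lantern beats Basil; Juniper beats Maru; Isola beats Maru; Basil beats Juniper; Fika beats Lantern) — no Condorcet loser.

none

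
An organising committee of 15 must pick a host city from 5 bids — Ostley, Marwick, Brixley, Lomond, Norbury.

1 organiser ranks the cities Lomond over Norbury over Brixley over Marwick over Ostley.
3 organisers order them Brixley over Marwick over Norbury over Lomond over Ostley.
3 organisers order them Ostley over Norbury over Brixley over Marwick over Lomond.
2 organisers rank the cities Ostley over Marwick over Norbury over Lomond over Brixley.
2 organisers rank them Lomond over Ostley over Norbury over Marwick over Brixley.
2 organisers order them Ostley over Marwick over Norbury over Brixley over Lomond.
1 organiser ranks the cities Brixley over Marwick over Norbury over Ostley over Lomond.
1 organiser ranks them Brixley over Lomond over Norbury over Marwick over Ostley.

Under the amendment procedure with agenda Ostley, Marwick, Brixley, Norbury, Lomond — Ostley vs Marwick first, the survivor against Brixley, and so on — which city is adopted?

Round 1: Ostley vs Marwick — 9–6, Ostley advances.
Round 2: Ostley vs Brixley — 9–6, Ostley advances.
Round 3: Ostley vs Norbury — 9–6, Ostley advances.
Round 4: Ostley vs Lomond — 8–7, Ostley advances.
The agenda winner is Ostley.

Ostley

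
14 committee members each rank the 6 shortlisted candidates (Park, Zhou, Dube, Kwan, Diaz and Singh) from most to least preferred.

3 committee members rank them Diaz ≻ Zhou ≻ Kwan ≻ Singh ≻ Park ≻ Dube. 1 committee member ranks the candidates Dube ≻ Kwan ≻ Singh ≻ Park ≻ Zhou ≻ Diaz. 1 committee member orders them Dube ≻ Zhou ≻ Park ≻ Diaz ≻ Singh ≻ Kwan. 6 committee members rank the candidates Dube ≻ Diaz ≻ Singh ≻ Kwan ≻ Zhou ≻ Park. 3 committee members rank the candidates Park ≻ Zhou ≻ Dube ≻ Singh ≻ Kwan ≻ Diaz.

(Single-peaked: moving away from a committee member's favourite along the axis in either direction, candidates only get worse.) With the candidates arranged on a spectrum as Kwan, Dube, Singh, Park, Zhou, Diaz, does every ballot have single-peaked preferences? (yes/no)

Axis positions: Kwan=1, Dube=2, Singh=3, Park=4, Zhou=5, Diaz=6.
Type 1: ranking walks positions 6-5-1-3-4-2; Kwan is ranked above Park even though Park lies between Kwan and the peak Diaz on the axis — preferences dip and rise again. Not single-peaked.
Type 2 (peak Dube at position 2): ranking walks positions 2-1-3-4-5-6, expanding outward from the peak — single-peaked.
Type 3: ranking walks positions 2-5-4-6-3-1; Zhou is ranked above Singh even though Singh lies between Zhou and the peak Dube on the axis — preferences dip and rise again. Not single-peaked.
Type 4: ranking walks positions 2-6-3-1-5-4; Diaz is ranked above Singh even though Singh lies between Diaz and the peak Dube on the axis — preferences dip and rise again. Not single-peaked.
Type 5: ranking walks positions 4-5-2-3-1-6; Dube is ranked above Singh even though Singh lies between Dube and the peak Park on the axis — preferences dip and rise again. Not single-peaked.
Type 1 violates single-peakedness, so the profile is not single-peaked on this axis.

no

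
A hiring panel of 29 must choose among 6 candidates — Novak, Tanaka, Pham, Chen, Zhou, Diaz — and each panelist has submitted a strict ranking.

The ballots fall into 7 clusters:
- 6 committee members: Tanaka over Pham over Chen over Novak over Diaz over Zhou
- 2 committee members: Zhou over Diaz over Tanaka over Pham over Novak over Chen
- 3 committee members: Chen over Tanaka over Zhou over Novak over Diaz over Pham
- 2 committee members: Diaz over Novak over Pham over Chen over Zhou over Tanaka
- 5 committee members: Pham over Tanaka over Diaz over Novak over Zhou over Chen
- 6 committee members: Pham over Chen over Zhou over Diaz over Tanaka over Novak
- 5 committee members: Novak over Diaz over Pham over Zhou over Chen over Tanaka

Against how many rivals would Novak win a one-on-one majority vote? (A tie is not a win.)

1

Novak against each rival (29 committee members):
Novak vs Tanaka: Tanaka wins 22–7.
Novak vs Pham: Pham, 19–10.
Novak vs Chen: Chen wins 15–14.
Novak–Zhou: Novak 18–11.
Novak vs Diaz: Diaz, 15–14.
Novak beats Zhou; loses to Tanaka, Pham, Chen, Diaz — 1 pairwise win.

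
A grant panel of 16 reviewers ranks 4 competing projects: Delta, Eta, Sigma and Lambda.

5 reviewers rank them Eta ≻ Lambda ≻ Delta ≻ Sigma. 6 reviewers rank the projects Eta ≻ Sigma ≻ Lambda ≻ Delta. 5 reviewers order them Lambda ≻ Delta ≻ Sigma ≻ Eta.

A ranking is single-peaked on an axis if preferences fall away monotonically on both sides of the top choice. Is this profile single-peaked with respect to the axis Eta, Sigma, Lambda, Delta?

no

Axis positions: Eta=1, Sigma=2, Lambda=3, Delta=4.
Ballot type 1: ranking walks positions 1-3-4-2; Lambda is ranked above Sigma even though Sigma lies between Lambda and the peak Eta on the axis — preferences dip and rise again. Not single-peaked.
Ballot type 2 (peak Eta at position 1): ranking walks positions 1-2-3-4, expanding outward from the peak — single-peaked.
Ballot type 3 (peak Lambda at position 3): ranking walks positions 3-4-2-1, expanding outward from the peak — single-peaked.
Ballot type 1 violates single-peakedness, so the profile is not single-peaked on this axis.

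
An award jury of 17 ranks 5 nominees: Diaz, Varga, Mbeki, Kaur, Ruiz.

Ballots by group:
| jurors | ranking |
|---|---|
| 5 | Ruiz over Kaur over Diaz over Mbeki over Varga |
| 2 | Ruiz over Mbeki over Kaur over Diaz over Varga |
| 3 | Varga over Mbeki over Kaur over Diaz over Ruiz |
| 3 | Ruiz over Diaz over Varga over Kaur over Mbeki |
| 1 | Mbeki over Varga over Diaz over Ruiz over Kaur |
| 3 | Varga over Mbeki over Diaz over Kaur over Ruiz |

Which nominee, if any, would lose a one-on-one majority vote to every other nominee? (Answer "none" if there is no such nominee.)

Head-to-head results (17 jurors):
Diaz–Varga: Diaz 10–7.
Diaz vs Mbeki: Diaz preferred on 5+3 = 8 ballots; Mbeki wins 9–8.
Diaz vs Kaur: 7 to 10, Kaur.
Diaz vs Ruiz: 3+1+3 = 7 for Diaz, 10 for Ruiz — Ruiz by 10–7.
Varga–Mbeki: Varga 9–8.
Varga vs Kaur: Varga, 10–7.
Varga vs Ruiz: 7 to 10, Ruiz.
Mbeki vs Kaur: Mbeki wins 9–8.
Mbeki vs Ruiz: Mbeki preferred on 3+1+3 = 7 ballots; Ruiz wins 10–7.
Kaur–Ruiz: Ruiz 11–6.
Each nominee has at least one pairwise win (Diaz beats Varga; Varga beats Mbeki; Mbeki beats Diaz; Kaur beats Diaz; Ruiz beats Diaz) — no Condorcet loser.

none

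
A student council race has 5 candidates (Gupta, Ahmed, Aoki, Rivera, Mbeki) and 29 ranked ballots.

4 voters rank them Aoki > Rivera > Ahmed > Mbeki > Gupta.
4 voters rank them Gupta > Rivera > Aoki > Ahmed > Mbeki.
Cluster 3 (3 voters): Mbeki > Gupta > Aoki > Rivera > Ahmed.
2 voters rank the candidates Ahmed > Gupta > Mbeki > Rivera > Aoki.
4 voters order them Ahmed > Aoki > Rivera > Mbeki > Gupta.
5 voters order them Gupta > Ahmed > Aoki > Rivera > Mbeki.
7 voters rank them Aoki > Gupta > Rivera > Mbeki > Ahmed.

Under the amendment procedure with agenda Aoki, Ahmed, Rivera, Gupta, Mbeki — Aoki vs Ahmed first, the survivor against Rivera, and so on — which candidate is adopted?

Aoki

Round 1: Aoki vs Ahmed — 18–11, Aoki advances.
Round 2: Aoki vs Rivera — 23–6, Aoki advances.
Round 3: Aoki vs Gupta — 15–14, Aoki advances.
Round 4: Aoki vs Mbeki — 24–5, Aoki advances.
The agenda winner is Aoki.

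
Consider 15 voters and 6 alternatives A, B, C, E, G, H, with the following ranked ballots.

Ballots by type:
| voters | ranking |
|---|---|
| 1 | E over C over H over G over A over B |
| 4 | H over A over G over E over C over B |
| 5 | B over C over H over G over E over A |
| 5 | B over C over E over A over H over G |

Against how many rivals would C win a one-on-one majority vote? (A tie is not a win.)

4

C against each rival (15 voters):
C vs A: C is ranked higher on 1+5+5 = 11 ballots, A on 4. C wins 11–4.
C vs B: B, 10–5.
C–E: C 10–5.
C vs G: C preferred on 1+5+5 = 11 ballots; C wins 11–4.
C vs H: C, 11–4.
C beats A, E, G, H; loses to B — 4 pairwise wins.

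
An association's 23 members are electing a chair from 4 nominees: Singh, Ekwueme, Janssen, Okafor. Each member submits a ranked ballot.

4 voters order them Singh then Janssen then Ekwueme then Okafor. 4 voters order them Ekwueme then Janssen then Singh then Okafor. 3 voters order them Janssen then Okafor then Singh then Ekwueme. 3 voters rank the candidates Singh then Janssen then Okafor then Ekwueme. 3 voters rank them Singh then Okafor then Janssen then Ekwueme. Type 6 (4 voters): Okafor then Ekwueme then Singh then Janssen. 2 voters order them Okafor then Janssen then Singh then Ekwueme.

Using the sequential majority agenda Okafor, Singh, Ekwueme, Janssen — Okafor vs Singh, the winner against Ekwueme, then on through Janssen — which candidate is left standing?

Round 1: Okafor vs Singh — 9–14, Singh advances.
Round 2: Singh vs Ekwueme — 15–8, Singh advances.
Round 3: Singh vs Janssen — 14–9, Singh advances.
Singh survives the agenda.

Singh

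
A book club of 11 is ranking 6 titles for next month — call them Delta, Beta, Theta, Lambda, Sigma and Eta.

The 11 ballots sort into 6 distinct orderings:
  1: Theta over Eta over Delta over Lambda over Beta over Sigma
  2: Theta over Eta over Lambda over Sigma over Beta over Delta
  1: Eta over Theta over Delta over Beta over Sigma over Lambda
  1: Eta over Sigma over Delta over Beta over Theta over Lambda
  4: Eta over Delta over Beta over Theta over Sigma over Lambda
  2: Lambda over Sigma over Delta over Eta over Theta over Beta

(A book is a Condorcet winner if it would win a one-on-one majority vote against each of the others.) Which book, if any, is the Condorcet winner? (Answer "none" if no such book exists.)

Eta

Pairwise majorities:
Delta vs Beta: Delta is ranked higher on 1+1+1+4+2 = 9 ballots, Beta on 2. Delta wins 9–2.
Delta vs Theta: 7 to 4, Delta.
Delta vs Lambda: 1+1+1+4 = 7 for Delta, 4 for Lambda — Delta by 7–4.
Delta vs Sigma: 6 to 5, Delta.
Delta vs Eta: 2 for Delta, 9 for Eta — Eta by 9–2.
Beta vs Theta: Beta preferred on 1+4 = 5 ballots; Theta wins 6–5.
Beta vs Lambda: Beta preferred on 1+1+4 = 6 ballots; Beta wins 6–5.
Beta vs Sigma: Beta preferred on 1+1+4 = 6 ballots; Beta wins 6–5.
Beta vs Eta: Beta is ranked higher on 0 ballots, Eta on 11. Eta wins 11–0.
Theta vs Lambda: 1+2+1+1+4 = 9 for Theta, 2 for Lambda — Theta by 9–2.
Theta vs Sigma: Theta is ranked higher on 1+2+1+4 = 8 ballots, Sigma on 3. Theta wins 8–3.
Theta vs Eta: Theta preferred on 1+2 = 3 ballots; Eta wins 8–3.
Lambda vs Sigma: 1+2+2 = 5 for Lambda, 6 for Sigma — Sigma by 6–5.
Lambda vs Eta: Lambda preferred on 2 ballots; Eta wins 9–2.
Sigma vs Eta: 2 for Sigma, 9 for Eta — Eta by 9–2.
Eta beats each of Delta, Beta, Theta, Lambda, Sigma — Eta is the Condorcet winner.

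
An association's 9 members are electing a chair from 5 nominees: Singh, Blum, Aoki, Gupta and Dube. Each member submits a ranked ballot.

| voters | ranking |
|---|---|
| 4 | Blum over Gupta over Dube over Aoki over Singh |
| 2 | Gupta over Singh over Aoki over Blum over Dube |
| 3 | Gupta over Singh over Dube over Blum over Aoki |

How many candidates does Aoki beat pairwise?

Aoki against each rival (9 voters):
Aoki vs Singh: Singh wins 5–4.
Aoki vs Blum: Blum wins 7–2.
Aoki–Gupta: Gupta 9–0.
Aoki vs Dube: 2 to 7, Dube.
Aoki beats no one; loses to Singh, Blum, Gupta, Dube — 0 pairwise wins.

0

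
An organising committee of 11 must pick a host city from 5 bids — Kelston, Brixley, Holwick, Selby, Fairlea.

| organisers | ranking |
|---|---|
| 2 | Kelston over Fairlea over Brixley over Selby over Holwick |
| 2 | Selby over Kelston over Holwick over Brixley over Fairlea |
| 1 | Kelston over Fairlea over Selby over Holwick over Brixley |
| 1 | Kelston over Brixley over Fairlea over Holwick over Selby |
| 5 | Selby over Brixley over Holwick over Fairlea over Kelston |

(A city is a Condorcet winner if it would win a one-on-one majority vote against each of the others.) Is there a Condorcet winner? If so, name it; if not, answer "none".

Check each pair by majority over 11 ballots:
Kelston vs Brixley: 2+2+1+1 = 6 for Kelston, 5 for Brixley — Kelston by 6–5.
Kelston vs Holwick: Kelston, 6–5.
Kelston vs Selby: Selby wins 7–4.
Kelston vs Fairlea: 6 to 5, Kelston.
Brixley vs Holwick: Brixley is ranked higher on 2+1+5 = 8 ballots, Holwick on 3. Brixley wins 8–3.
Brixley vs Selby: Brixley preferred on 2+1 = 3 ballots; Selby wins 8–3.
Brixley vs Fairlea: Brixley is ranked higher on 2+1+5 = 8 ballots, Fairlea on 3. Brixley wins 8–3.
Holwick–Selby: Selby 10–1.
Holwick vs Fairlea: Holwick wins 7–4.
Selby vs Fairlea: Selby, 7–4.
Only Selby has no losses; Selby is the Condorcet winner.

Selby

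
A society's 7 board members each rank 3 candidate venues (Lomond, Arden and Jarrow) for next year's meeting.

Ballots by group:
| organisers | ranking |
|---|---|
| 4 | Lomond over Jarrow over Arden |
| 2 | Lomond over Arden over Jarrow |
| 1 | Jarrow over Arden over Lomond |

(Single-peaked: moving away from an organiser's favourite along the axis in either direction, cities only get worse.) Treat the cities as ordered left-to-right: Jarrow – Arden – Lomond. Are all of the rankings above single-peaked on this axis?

no

Axis positions: Jarrow=1, Arden=2, Lomond=3.
Group 1: ranking walks positions 3-1-2; Jarrow is ranked above Arden even though Arden lies between Jarrow and the peak Lomond on the axis — preferences dip and rise again. Not single-peaked.
Group 2 (peak Lomond at position 3): ranking walks positions 3-2-1, expanding outward from the peak — single-peaked.
Group 3 (peak Jarrow at position 1): ranking walks positions 1-2-3, expanding outward from the peak — single-peaked.
Group 1 violates single-peakedness, so the profile is not single-peaked on this axis.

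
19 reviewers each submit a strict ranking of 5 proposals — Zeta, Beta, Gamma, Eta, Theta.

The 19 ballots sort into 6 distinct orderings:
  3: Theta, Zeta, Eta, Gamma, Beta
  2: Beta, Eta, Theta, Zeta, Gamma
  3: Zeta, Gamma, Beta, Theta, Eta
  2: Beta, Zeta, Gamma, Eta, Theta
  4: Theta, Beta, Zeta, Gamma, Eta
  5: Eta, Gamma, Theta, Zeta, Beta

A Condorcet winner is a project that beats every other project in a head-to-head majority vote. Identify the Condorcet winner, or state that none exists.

none

Pairwise majorities:
Zeta vs Beta: Zeta wins 11–8.
Zeta vs Gamma: Zeta, 14–5.
Zeta vs Eta: Zeta preferred on 3+3+2+4 = 12 ballots; Zeta wins 12–7.
Zeta vs Theta: 3+2 = 5 for Zeta, 14 for Theta — Theta by 14–5.
Beta vs Gamma: Gamma, 11–8.
Beta–Eta: Beta 11–8.
Beta vs Theta: Beta is ranked higher on 2+3+2 = 7 ballots, Theta on 12. Theta wins 12–7.
Gamma–Eta: Eta 10–9.
Gamma vs Theta: Gamma is ranked higher on 3+2+5 = 10 ballots, Theta on 9. Gamma wins 10–9.
Eta vs Theta: Theta, 10–9.
Each project drops at least one matchup (Zeta loses to Theta; Beta loses to Zeta; Gamma loses to Zeta; Eta loses to Zeta; Theta loses to Gamma); the cycle Zeta > Gamma > Theta > Zeta rules out a Condorcet winner.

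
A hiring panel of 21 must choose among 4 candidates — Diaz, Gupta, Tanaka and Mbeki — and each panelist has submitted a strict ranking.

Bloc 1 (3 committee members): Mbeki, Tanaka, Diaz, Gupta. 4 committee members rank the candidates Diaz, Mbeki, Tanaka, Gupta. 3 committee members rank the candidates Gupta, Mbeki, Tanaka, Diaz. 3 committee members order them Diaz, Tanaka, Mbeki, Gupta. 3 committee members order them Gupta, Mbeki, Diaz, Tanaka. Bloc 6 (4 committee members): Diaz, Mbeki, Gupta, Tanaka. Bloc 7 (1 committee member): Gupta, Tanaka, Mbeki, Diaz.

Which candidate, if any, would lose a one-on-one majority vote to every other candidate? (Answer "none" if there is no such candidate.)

Tanaka

Head-to-head results (21 committee members):
Diaz–Gupta: Diaz 14–7.
Diaz vs Tanaka: Diaz, 14–7.
Diaz vs Mbeki: Diaz, 11–10.
Gupta vs Tanaka: 3+3+4+1 = 11 for Gupta, 10 for Tanaka — Gupta by 11–10.
Gupta–Mbeki: Mbeki 14–7.
Tanaka vs Mbeki: Mbeki wins 17–4.
Tanaka loses to every other candidate — it is the Condorcet loser.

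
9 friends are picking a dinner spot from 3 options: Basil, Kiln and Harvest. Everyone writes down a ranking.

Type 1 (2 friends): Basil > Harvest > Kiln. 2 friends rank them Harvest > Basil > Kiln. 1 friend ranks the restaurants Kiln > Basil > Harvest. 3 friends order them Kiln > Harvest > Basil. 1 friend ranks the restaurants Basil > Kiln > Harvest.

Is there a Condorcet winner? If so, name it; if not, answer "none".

none

Head-to-head results (9 friends):
Basil vs Kiln: Basil wins 5–4.
Basil vs Harvest: Harvest wins 5–4.
Kiln–Harvest: Kiln 5–4.
Every restaurant loses at least once (Basil loses to Harvest; Kiln loses to Basil; Harvest loses to Kiln). The majority relation contains the cycle Basil beats Kiln beats Harvest beats Basil, so there is no Condorcet winner.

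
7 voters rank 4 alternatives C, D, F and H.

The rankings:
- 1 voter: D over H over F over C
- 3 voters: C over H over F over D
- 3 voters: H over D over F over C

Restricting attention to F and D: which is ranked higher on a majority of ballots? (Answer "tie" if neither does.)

Ballots ranking F above D: 3.
Ballots ranking D above F: 7 − 3 = 4.
D wins the head-to-head 4–3.

D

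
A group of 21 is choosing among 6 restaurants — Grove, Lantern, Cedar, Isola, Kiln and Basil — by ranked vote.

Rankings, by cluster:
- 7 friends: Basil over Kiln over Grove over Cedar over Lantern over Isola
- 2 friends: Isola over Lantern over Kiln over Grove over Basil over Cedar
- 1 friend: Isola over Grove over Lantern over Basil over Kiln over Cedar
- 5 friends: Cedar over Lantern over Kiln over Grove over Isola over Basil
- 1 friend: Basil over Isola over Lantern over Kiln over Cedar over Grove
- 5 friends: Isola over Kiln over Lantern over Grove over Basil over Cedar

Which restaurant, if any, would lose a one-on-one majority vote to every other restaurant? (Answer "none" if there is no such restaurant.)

Head-to-head results (21 friends):
Grove vs Lantern: Lantern wins 13–8.
Grove vs Cedar: Grove is ranked higher on 7+2+1+5 = 15 ballots, Cedar on 6. Grove wins 15–6.
Grove vs Isola: Grove preferred on 7+5 = 12 ballots; Grove wins 12–9.
Grove vs Kiln: Kiln, 20–1.
Grove–Basil: Grove 13–8.
Lantern vs Cedar: 2+1+1+5 = 9 for Lantern, 12 for Cedar — Cedar by 12–9.
Lantern vs Isola: Lantern, 12–9.
Lantern–Kiln: Kiln 12–9.
Lantern vs Basil: Lantern, 13–8.
Cedar–Isola: Cedar 12–9.
Cedar vs Kiln: Cedar is ranked higher on 5 ballots, Kiln on 16. Kiln wins 16–5.
Cedar vs Basil: Cedar is ranked higher on 5 ballots, Basil on 16. Basil wins 16–5.
Isola vs Kiln: Kiln wins 12–9.
Isola vs Basil: 2+1+5+5 = 13 for Isola, 8 for Basil — Isola by 13–8.
Kiln vs Basil: Kiln wins 12–9.
Each restaurant has at least one pairwise win (Grove beats Cedar; Lantern beats Grove; Cedar beats Lantern; Isola beats Basil; Kiln beats Grove; Basil beats Cedar) — no Condorcet loser.

none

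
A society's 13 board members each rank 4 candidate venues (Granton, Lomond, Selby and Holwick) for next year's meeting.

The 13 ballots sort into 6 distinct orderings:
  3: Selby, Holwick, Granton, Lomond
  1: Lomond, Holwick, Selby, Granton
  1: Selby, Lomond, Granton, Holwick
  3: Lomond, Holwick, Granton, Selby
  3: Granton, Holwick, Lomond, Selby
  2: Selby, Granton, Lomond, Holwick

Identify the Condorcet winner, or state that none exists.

none

Head-to-head results (13 organisers):
Granton vs Lomond: Granton wins 8–5.
Granton–Selby: Selby 7–6.
Granton vs Holwick: Holwick wins 7–6.
Lomond–Selby: Lomond 7–6.
Lomond vs Holwick: Lomond preferred on 1+1+3+2 = 7 ballots; Lomond wins 7–6.
Selby–Holwick: Holwick 7–6.
No city is unbeaten: Granton loses to Selby; Lomond loses to Granton; Selby loses to Lomond; Holwick loses to Lomond. In particular Granton beats Lomond beats Selby beats Granton is a majority cycle — no Condorcet winner exists.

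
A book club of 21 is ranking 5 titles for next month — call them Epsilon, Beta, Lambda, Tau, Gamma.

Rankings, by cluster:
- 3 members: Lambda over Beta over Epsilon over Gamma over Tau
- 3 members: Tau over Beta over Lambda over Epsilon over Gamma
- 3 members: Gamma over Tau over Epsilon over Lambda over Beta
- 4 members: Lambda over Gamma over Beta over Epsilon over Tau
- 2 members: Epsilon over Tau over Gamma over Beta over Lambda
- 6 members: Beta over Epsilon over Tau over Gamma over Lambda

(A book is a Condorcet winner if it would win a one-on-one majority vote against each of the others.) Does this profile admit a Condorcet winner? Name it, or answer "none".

Beta

Check each pair by majority over 21 ballots:
Epsilon vs Beta: 5 to 16, Beta.
Epsilon vs Lambda: 3+2+6 = 11 for Epsilon, 10 for Lambda — Epsilon by 11–10.
Epsilon vs Tau: 3+4+2+6 = 15 for Epsilon, 6 for Tau — Epsilon by 15–6.
Epsilon vs Gamma: Epsilon is ranked higher on 3+3+2+6 = 14 ballots, Gamma on 7. Epsilon wins 14–7.
Beta vs Lambda: Beta is ranked higher on 3+2+6 = 11 ballots, Lambda on 10. Beta wins 11–10.
Beta vs Tau: Beta is ranked higher on 3+4+6 = 13 ballots, Tau on 8. Beta wins 13–8.
Beta vs Gamma: 3+3+6 = 12 for Beta, 9 for Gamma — Beta by 12–9.
Lambda vs Tau: Lambda preferred on 3+4 = 7 ballots; Tau wins 14–7.
Lambda vs Gamma: 10 to 11, Gamma.
Tau vs Gamma: 3+2+6 = 11 for Tau, 10 for Gamma — Tau by 11–10.
Only Beta has no losses; Beta is the Condorcet winner.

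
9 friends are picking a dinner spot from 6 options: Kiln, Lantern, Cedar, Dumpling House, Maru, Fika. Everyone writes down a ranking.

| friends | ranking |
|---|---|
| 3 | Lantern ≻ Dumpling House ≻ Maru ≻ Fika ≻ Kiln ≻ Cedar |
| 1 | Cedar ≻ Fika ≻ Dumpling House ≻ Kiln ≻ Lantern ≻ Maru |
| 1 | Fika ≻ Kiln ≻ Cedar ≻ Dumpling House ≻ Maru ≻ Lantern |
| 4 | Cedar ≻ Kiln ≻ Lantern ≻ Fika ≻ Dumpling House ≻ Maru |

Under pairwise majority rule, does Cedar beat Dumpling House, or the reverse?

Cedar

Ballots ranking Cedar above Dumpling House: 1 + 1 + 4 = 6.
Ballots ranking Dumpling House above Cedar: 9 − 6 = 3.
Cedar wins the head-to-head 6–3.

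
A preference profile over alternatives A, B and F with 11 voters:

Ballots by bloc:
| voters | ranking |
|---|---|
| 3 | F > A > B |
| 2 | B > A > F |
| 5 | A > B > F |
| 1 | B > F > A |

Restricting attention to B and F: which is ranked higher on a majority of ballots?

Ballots ranking B above F: 2 + 5 + 1 = 8.
Ballots ranking F above B: 11 − 8 = 3.
B wins the head-to-head 8–3.

B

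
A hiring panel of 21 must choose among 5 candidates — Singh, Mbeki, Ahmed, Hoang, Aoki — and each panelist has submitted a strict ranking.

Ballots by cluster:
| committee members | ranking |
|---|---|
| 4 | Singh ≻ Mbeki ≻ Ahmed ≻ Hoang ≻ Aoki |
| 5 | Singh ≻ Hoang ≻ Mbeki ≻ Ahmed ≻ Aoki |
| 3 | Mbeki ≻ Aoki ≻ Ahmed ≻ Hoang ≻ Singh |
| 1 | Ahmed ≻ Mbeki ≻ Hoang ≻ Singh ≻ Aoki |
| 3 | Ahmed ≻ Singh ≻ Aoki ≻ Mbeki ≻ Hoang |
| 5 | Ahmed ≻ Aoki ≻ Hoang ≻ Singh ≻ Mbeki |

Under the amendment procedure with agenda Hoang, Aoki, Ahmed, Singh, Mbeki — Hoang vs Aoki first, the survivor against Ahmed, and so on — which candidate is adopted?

Round 1: Hoang vs Aoki — 10–11, Aoki advances.
Round 2: Aoki vs Ahmed — 3–18, Ahmed advances.
Round 3: Ahmed vs Singh — 12–9, Ahmed advances.
Round 4: Ahmed vs Mbeki — 9–12, Mbeki advances.
Mbeki survives the agenda.

Mbeki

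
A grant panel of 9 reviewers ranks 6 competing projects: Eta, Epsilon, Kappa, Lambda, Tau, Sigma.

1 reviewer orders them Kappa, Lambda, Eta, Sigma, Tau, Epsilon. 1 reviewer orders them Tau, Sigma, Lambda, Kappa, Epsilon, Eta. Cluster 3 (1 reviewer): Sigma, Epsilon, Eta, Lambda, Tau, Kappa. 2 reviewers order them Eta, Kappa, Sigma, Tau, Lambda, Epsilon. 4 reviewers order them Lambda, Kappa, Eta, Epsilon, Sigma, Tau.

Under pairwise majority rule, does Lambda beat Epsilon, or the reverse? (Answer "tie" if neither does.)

Lambda

Ballots ranking Lambda above Epsilon: 1 + 1 + 2 + 4 = 8.
Ballots ranking Epsilon above Lambda: 9 − 8 = 1.
Lambda wins the head-to-head 8–1.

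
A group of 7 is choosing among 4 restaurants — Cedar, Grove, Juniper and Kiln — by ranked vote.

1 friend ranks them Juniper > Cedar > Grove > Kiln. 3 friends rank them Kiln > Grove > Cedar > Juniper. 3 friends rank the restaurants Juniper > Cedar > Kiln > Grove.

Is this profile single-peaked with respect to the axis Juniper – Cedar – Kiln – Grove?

no

Axis positions: Juniper=1, Cedar=2, Kiln=3, Grove=4.
Cluster 1: ranking walks positions 1-2-4-3; Grove is ranked above Kiln even though Kiln lies between Grove and the peak Juniper on the axis — preferences dip and rise again. Not single-peaked.
Cluster 2 (peak Kiln at position 3): ranking walks positions 3-4-2-1, expanding outward from the peak — single-peaked.
Cluster 3 (peak Juniper at position 1): ranking walks positions 1-2-3-4, expanding outward from the peak — single-peaked.
Cluster 1 violates single-peakedness, so the profile is not single-peaked on this axis.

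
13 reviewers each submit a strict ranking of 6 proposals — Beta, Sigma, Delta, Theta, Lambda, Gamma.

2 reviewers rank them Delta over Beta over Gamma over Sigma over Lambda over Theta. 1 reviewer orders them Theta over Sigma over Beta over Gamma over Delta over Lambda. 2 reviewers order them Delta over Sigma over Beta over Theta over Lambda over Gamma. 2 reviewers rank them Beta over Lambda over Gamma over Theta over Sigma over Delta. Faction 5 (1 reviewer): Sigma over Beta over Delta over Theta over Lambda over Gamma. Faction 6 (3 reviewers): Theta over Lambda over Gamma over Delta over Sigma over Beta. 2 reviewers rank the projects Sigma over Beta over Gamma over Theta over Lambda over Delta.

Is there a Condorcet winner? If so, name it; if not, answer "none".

none

Check each pair by majority over 13 ballots:
Beta vs Sigma: 2+2 = 4 for Beta, 9 for Sigma — Sigma by 9–4.
Beta vs Delta: Delta, 7–6.
Beta vs Theta: 2+2+2+1+2 = 9 for Beta, 4 for Theta — Beta by 9–4.
Beta vs Lambda: Beta, 10–3.
Beta–Gamma: Beta 10–3.
Sigma vs Delta: 1+2+1+2 = 6 for Sigma, 7 for Delta — Delta by 7–6.
Sigma vs Theta: Sigma is ranked higher on 2+2+1+2 = 7 ballots, Theta on 6. Sigma wins 7–6.
Sigma vs Lambda: 8 to 5, Sigma.
Sigma vs Gamma: Gamma wins 7–6.
Delta vs Theta: 2+2+1 = 5 for Delta, 8 for Theta — Theta by 8–5.
Delta–Lambda: Lambda 7–6.
Delta vs Gamma: Delta preferred on 2+2+1 = 5 ballots; Gamma wins 8–5.
Theta vs Lambda: Theta preferred on 1+2+1+3+2 = 9 ballots; Theta wins 9–4.
Theta vs Gamma: Theta preferred on 1+2+1+3 = 7 ballots; Theta wins 7–6.
Lambda–Gamma: Lambda 8–5.
No project is unbeaten: Beta loses to Sigma; Sigma loses to Delta; Delta loses to Theta; Theta loses to Beta; Lambda loses to Beta; Gamma loses to Beta. In particular Beta → Theta → Delta → Beta is a majority cycle — no Condorcet winner exists.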